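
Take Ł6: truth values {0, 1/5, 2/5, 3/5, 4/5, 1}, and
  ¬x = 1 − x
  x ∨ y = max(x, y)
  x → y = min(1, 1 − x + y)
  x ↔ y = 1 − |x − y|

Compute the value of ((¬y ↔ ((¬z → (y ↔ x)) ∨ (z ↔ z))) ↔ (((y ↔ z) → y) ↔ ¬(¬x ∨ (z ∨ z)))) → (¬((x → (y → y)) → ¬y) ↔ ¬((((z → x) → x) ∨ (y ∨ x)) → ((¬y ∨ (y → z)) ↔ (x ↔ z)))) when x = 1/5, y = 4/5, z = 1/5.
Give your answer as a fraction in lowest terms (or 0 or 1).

¬y = ¬4/5 = 1/5
¬z = ¬1/5 = 4/5
y ↔ x = 4/5 ↔ 1/5 = 2/5
¬z → (y ↔ x) = 4/5 → 2/5 = 3/5
z ↔ z = 1/5 ↔ 1/5 = 1
(¬z → (y ↔ x)) ∨ (z ↔ z) = 3/5 ∨ 1 = 1
¬y ↔ ((¬z → (y ↔ x)) ∨ (z ↔ z)) = 1/5 ↔ 1 = 1/5
y ↔ z = 4/5 ↔ 1/5 = 2/5
(y ↔ z) → y = 2/5 → 4/5 = 1
¬x = ¬1/5 = 4/5
z ∨ z = 1/5 ∨ 1/5 = 1/5
¬x ∨ (z ∨ z) = 4/5 ∨ 1/5 = 4/5
¬(¬x ∨ (z ∨ z)) = ¬4/5 = 1/5
((y ↔ z) → y) ↔ ¬(¬x ∨ (z ∨ z)) = 1 ↔ 1/5 = 1/5
(¬y ↔ ((¬z → (y ↔ x)) ∨ (z ↔ z))) ↔ (((y ↔ z) → y) ↔ ¬(¬x ∨ (z ∨ z))) = 1/5 ↔ 1/5 = 1
y → y = 4/5 → 4/5 = 1
x → (y → y) = 1/5 → 1 = 1
¬y = ¬4/5 = 1/5
(x → (y → y)) → ¬y = 1 → 1/5 = 1/5
¬((x → (y → y)) → ¬y) = ¬1/5 = 4/5
z → x = 1/5 → 1/5 = 1
(z → x) → x = 1 → 1/5 = 1/5
y ∨ x = 4/5 ∨ 1/5 = 4/5
((z → x) → x) ∨ (y ∨ x) = 1/5 ∨ 4/5 = 4/5
¬y = ¬4/5 = 1/5
y → z = 4/5 → 1/5 = 2/5
¬y ∨ (y → z) = 1/5 ∨ 2/5 = 2/5
x ↔ z = 1/5 ↔ 1/5 = 1
(¬y ∨ (y → z)) ↔ (x ↔ z) = 2/5 ↔ 1 = 2/5
(((z → x) → x) ∨ (y ∨ x)) → ((¬y ∨ (y → z)) ↔ (x ↔ z)) = 4/5 → 2/5 = 3/5
¬((((z → x) → x) ∨ (y ∨ x)) → ((¬y ∨ (y → z)) ↔ (x ↔ z))) = ¬3/5 = 2/5
¬((x → (y → y)) → ¬y) ↔ ¬((((z → x) → x) ∨ (y ∨ x)) → ((¬y ∨ (y → z)) ↔ (x ↔ z))) = 4/5 ↔ 2/5 = 3/5
((¬y ↔ ((¬z → (y ↔ x)) ∨ (z ↔ z))) ↔ (((y ↔ z) → y) ↔ ¬(¬x ∨ (z ∨ z)))) → (¬((x → (y → y)) → ¬y) ↔ ¬((((z → x) → x) ∨ (y ∨ x)) → ((¬y ∨ (y → z)) ↔ (x ↔ z)))) = 1 → 3/5 = 3/5

3/5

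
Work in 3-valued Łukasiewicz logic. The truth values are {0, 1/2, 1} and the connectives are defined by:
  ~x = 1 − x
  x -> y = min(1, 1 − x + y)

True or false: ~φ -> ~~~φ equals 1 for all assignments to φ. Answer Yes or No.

Yes

φ = 0 ↦ 1
φ = 1/2 ↦ 1
φ = 1 ↦ 1
Every assignment gives a value ≥ 1.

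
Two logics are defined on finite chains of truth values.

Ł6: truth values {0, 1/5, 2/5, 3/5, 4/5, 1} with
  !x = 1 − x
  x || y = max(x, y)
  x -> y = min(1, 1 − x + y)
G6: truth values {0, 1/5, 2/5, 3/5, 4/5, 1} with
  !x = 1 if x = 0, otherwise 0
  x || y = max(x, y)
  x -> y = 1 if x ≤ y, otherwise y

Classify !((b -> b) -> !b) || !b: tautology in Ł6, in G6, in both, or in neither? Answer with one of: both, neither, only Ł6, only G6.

In Ł6: at b = 1/5 the value is 4/5 — not a tautology.
In G6: every assignment gives 1 — tautology.

only G6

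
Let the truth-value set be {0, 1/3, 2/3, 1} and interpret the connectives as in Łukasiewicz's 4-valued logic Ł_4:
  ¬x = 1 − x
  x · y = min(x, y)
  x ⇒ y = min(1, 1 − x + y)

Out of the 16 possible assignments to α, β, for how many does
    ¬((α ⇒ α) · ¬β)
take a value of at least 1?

α = 0, β = 0 ↦ 0  <
α = 0, β = 1/3 ↦ 1/3  <
α = 0, β = 2/3 ↦ 2/3  <
α = 0, β = 1 ↦ 1  ≥
α = 1/3, β = 0 ↦ 0  <
α = 1/3, β = 1/3 ↦ 1/3  <
α = 1/3, β = 2/3 ↦ 2/3  <
α = 1/3, β = 1 ↦ 1  ≥
α = 2/3, β = 0 ↦ 0  <
α = 2/3, β = 1/3 ↦ 1/3  <
α = 2/3, β = 2/3 ↦ 2/3  <
α = 2/3, β = 1 ↦ 1  ≥
α = 1, β = 0 ↦ 0  <
α = 1, β = 1/3 ↦ 1/3  <
α = 1, β = 2/3 ↦ 2/3  <
α = 1, β = 1 ↦ 1  ≥
So 4 of the 16 assignments meet the threshold.

4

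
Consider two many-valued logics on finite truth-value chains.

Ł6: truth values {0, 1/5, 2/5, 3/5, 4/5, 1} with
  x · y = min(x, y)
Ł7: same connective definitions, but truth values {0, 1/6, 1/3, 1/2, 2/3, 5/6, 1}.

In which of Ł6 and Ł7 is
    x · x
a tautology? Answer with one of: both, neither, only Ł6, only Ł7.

neither

In Ł6: at x = 0 the value is 0 — not a tautology.
In Ł7: at x = 0 the value is 0 — not a tautology.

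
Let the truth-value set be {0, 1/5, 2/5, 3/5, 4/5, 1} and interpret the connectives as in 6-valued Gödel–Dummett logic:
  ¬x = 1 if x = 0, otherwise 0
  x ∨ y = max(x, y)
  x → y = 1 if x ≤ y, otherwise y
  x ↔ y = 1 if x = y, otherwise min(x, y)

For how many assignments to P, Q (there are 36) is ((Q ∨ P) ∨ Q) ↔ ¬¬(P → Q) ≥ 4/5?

18

value 1: 10 assignments (counts)
value 4/5: 8 assignments (counts)
value 3/5: 6 assignments
value 2/5: 4 assignments
value 1/5: 2 assignments
value 0: 6 assignments
So 18 of the 36 assignments meet the threshold.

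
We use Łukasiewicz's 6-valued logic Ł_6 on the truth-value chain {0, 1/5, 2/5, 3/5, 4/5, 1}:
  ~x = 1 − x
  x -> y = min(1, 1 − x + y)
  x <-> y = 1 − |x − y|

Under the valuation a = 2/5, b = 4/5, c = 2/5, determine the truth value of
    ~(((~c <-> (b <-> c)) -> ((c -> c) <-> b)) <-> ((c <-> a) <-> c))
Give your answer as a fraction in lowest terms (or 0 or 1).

~c = ~2/5 = 3/5
b <-> c = 4/5 <-> 2/5 = 3/5
~c <-> (b <-> c) = 3/5 <-> 3/5 = 1
c -> c = 2/5 -> 2/5 = 1
(c -> c) <-> b = 1 <-> 4/5 = 4/5
(~c <-> (b <-> c)) -> ((c -> c) <-> b) = 1 -> 4/5 = 4/5
c <-> a = 2/5 <-> 2/5 = 1
(c <-> a) <-> c = 1 <-> 2/5 = 2/5
((~c <-> (b <-> c)) -> ((c -> c) <-> b)) <-> ((c <-> a) <-> c) = 4/5 <-> 2/5 = 3/5
~(((~c <-> (b <-> c)) -> ((c -> c) <-> b)) <-> ((c <-> a) <-> c)) = ~3/5 = 2/5

2/5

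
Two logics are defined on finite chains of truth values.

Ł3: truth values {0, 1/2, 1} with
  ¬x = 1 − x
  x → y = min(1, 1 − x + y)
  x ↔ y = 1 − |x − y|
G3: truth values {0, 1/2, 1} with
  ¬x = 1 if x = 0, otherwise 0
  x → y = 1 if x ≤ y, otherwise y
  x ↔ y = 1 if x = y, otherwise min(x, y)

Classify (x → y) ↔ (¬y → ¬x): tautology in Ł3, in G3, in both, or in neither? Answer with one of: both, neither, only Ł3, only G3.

only Ł3

In Ł3: every assignment gives 1 — tautology.
In G3: at x = 1, y = 1/2 the value is 1/2 — not a tautology.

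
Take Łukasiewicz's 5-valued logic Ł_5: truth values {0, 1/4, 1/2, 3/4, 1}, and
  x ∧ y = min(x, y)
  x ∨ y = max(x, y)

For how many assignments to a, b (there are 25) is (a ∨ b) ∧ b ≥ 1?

5

value 1: 5 assignments (counts)
value 3/4: 5 assignments
value 1/2: 5 assignments
value 1/4: 5 assignments
value 0: 5 assignments
So 5 of the 25 assignments meet the threshold.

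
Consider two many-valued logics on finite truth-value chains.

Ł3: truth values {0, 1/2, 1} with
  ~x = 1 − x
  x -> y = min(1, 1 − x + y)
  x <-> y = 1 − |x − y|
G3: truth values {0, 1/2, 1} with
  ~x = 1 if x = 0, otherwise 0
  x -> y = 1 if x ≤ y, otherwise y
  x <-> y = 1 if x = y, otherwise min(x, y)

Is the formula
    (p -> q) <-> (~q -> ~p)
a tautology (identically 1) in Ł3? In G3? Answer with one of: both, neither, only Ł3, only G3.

In Ł3: every assignment gives 1 — tautology.
In G3: at p = 1, q = 1/2 the value is 1/2 — not a tautology.

only Ł3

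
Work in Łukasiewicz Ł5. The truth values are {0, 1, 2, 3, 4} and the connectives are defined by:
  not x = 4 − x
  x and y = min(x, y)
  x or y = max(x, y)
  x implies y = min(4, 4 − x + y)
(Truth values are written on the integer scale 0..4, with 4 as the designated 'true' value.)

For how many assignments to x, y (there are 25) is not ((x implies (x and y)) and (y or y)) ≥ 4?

value 4: 5 assignments (counts)
value 3: 5 assignments
value 2: 5 assignments
value 1: 5 assignments
value 0: 5 assignments
So 5 of the 25 assignments meet the threshold.

5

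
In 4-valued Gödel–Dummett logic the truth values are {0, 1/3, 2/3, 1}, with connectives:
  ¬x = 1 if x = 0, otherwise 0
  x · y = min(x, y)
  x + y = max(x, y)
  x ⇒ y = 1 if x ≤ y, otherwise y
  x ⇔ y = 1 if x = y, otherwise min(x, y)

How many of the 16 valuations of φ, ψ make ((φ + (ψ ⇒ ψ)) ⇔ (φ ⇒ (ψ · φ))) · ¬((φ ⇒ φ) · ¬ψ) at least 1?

φ = 0, ψ = 0 ↦ 0  <
φ = 0, ψ = 1/3 ↦ 1  ≥
φ = 0, ψ = 2/3 ↦ 1  ≥
φ = 0, ψ = 1 ↦ 1  ≥
φ = 1/3, ψ = 0 ↦ 0  <
φ = 1/3, ψ = 1/3 ↦ 1  ≥
φ = 1/3, ψ = 2/3 ↦ 1  ≥
φ = 1/3, ψ = 1 ↦ 1  ≥
φ = 2/3, ψ = 0 ↦ 0  <
φ = 2/3, ψ = 1/3 ↦ 1/3  <
φ = 2/3, ψ = 2/3 ↦ 1  ≥
φ = 2/3, ψ = 1 ↦ 1  ≥
φ = 1, ψ = 0 ↦ 0  <
φ = 1, ψ = 1/3 ↦ 1/3  <
φ = 1, ψ = 2/3 ↦ 2/3  <
φ = 1, ψ = 1 ↦ 1  ≥
So 9 of the 16 assignments meet the threshold.

9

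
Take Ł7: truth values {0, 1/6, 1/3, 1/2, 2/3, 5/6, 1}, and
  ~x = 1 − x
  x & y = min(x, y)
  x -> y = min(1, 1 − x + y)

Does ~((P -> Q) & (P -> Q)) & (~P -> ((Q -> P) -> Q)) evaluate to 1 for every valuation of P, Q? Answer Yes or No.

No

Counterexample: take P = 0, Q = 0.
P -> Q = 0 -> 0 = 1
P -> Q = 0 -> 0 = 1
(P -> Q) & (P -> Q) = 1 & 1 = 1
~((P -> Q) & (P -> Q)) = ~1 = 0
~P = ~0 = 1
Q -> P = 0 -> 0 = 1
(Q -> P) -> Q = 1 -> 0 = 0
~P -> ((Q -> P) -> Q) = 1 -> 0 = 0
~((P -> Q) & (P -> Q)) & (~P -> ((Q -> P) -> Q)) = 0 & 0 = 0
This gives 0 ≠ 1.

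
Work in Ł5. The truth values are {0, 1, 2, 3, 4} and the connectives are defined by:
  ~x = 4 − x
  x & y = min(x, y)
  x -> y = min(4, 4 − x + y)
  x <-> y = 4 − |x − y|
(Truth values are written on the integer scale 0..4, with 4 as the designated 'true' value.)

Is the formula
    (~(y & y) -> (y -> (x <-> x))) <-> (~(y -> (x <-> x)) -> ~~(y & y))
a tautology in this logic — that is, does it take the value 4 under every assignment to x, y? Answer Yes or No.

At x = 2, y = 4, for instance:
y & y = 4 & 4 = 4
~(y & y) = ~4 = 0
x <-> x = 2 <-> 2 = 4
y -> (x <-> x) = 4 -> 4 = 4
~(y & y) -> (y -> (x <-> x)) = 0 -> 4 = 4
~(y -> (x <-> x)) = ~4 = 0
~~(y & y) = ~0 = 4
~(y -> (x <-> x)) -> ~~(y & y) = 0 -> 4 = 4
(~(y & y) -> (y -> (x <-> x))) <-> (~(y -> (x <-> x)) -> ~~(y & y)) = 4 <-> 4 = 4
and checking the remaining 24 assignments likewise gives ≥ 4 in every case.

Yes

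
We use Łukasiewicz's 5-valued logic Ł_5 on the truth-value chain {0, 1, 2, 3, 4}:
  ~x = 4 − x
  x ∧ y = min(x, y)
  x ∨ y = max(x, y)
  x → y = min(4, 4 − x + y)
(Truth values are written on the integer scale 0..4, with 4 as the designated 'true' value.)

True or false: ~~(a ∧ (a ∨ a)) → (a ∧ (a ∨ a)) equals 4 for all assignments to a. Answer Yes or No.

a = 0 ↦ 4
a = 1 ↦ 4
a = 2 ↦ 4
a = 3 ↦ 4
a = 4 ↦ 4
Every assignment gives a value ≥ 4.

Yes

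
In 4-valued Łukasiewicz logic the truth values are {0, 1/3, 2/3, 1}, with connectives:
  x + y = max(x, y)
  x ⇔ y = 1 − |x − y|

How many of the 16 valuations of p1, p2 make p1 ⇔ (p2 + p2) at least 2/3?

10

p1 = 0, p2 = 0 ↦ 1  ≥
p1 = 0, p2 = 1/3 ↦ 2/3  ≥
p1 = 0, p2 = 2/3 ↦ 1/3  <
p1 = 0, p2 = 1 ↦ 0  <
p1 = 1/3, p2 = 0 ↦ 2/3  ≥
p1 = 1/3, p2 = 1/3 ↦ 1  ≥
p1 = 1/3, p2 = 2/3 ↦ 2/3  ≥
p1 = 1/3, p2 = 1 ↦ 1/3  <
p1 = 2/3, p2 = 0 ↦ 1/3  <
p1 = 2/3, p2 = 1/3 ↦ 2/3  ≥
p1 = 2/3, p2 = 2/3 ↦ 1  ≥
p1 = 2/3, p2 = 1 ↦ 2/3  ≥
p1 = 1, p2 = 0 ↦ 0  <
p1 = 1, p2 = 1/3 ↦ 1/3  <
p1 = 1, p2 = 2/3 ↦ 2/3  ≥
p1 = 1, p2 = 1 ↦ 1  ≥
So 10 of the 16 assignments meet the threshold.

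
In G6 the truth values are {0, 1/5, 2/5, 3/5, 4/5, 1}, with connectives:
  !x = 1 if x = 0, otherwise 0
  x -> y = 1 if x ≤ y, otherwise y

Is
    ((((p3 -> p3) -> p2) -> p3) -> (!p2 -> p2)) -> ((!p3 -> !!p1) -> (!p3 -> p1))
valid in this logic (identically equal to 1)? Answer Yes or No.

Counterexample: take p1 = 1/5, p2 = 1/5, p3 = 0.
p3 -> p3 = 0 -> 0 = 1
(p3 -> p3) -> p2 = 1 -> 1/5 = 1/5
((p3 -> p3) -> p2) -> p3 = 1/5 -> 0 = 0
!p2 = !1/5 = 0
!p2 -> p2 = 0 -> 1/5 = 1
(((p3 -> p3) -> p2) -> p3) -> (!p2 -> p2) = 0 -> 1 = 1
!p3 = !0 = 1
!p1 = !1/5 = 0
!!p1 = !0 = 1
!p3 -> !!p1 = 1 -> 1 = 1
!p3 = !0 = 1
!p3 -> p1 = 1 -> 1/5 = 1/5
(!p3 -> !!p1) -> (!p3 -> p1) = 1 -> 1/5 = 1/5
((((p3 -> p3) -> p2) -> p3) -> (!p2 -> p2)) -> ((!p3 -> !!p1) -> (!p3 -> p1)) = 1 -> 1/5 = 1/5
This gives 1/5 ≠ 1.

No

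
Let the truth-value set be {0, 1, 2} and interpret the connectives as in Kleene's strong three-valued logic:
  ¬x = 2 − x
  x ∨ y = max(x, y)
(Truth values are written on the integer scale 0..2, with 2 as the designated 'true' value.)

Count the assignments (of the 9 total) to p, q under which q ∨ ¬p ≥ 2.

5

p = 0, q = 0 ↦ 2  ≥
p = 0, q = 1 ↦ 2  ≥
p = 0, q = 2 ↦ 2  ≥
p = 1, q = 0 ↦ 1  <
p = 1, q = 1 ↦ 1  <
p = 1, q = 2 ↦ 2  ≥
p = 2, q = 0 ↦ 0  <
p = 2, q = 1 ↦ 1  <
p = 2, q = 2 ↦ 2  ≥
So 5 of the 9 assignments meet the threshold.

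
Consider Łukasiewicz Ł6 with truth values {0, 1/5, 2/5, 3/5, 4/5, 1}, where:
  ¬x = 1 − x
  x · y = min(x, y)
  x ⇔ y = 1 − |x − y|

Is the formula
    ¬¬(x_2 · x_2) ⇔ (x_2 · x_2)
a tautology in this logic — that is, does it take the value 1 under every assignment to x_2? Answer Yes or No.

Yes

x_2 = 0 ↦ 1
x_2 = 1/5 ↦ 1
x_2 = 2/5 ↦ 1
x_2 = 3/5 ↦ 1
x_2 = 4/5 ↦ 1
x_2 = 1 ↦ 1
Every assignment gives a value ≥ 1.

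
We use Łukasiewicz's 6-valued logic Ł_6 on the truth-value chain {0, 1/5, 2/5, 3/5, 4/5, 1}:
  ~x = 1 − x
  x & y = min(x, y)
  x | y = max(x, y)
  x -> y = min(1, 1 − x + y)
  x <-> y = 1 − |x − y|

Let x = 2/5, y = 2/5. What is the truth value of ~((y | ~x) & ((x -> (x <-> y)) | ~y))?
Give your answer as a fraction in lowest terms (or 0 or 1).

2/5

~x = ~2/5 = 3/5
y | ~x = 2/5 | 3/5 = 3/5
x <-> y = 2/5 <-> 2/5 = 1
x -> (x <-> y) = 2/5 -> 1 = 1
~y = ~2/5 = 3/5
(x -> (x <-> y)) | ~y = 1 | 3/5 = 1
(y | ~x) & ((x -> (x <-> y)) | ~y) = 3/5 & 1 = 3/5
~((y | ~x) & ((x -> (x <-> y)) | ~y)) = ~3/5 = 2/5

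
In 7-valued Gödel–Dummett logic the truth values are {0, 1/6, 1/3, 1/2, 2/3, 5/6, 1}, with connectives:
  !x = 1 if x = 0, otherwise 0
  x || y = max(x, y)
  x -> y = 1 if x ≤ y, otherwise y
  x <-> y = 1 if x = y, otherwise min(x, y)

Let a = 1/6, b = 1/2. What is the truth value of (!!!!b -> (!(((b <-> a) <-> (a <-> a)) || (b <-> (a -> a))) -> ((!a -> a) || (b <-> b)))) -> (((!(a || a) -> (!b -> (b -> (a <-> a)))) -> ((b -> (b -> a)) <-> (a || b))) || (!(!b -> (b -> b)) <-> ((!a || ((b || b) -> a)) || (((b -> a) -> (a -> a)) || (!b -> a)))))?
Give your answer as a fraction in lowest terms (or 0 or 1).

!b = !1/2 = 0
!!b = !0 = 1
!!!b = !1 = 0
!!!!b = !0 = 1
b <-> a = 1/2 <-> 1/6 = 1/6
a <-> a = 1/6 <-> 1/6 = 1
(b <-> a) <-> (a <-> a) = 1/6 <-> 1 = 1/6
a -> a = 1/6 -> 1/6 = 1
b <-> (a -> a) = 1/2 <-> 1 = 1/2
((b <-> a) <-> (a <-> a)) || (b <-> (a -> a)) = 1/6 || 1/2 = 1/2
!(((b <-> a) <-> (a <-> a)) || (b <-> (a -> a))) = !1/2 = 0
!a = !1/6 = 0
!a -> a = 0 -> 1/6 = 1
b <-> b = 1/2 <-> 1/2 = 1
(!a -> a) || (b <-> b) = 1 || 1 = 1
!(((b <-> a) <-> (a <-> a)) || (b <-> (a -> a))) -> ((!a -> a) || (b <-> b)) = 0 -> 1 = 1
!!!!b -> (!(((b <-> a) <-> (a <-> a)) || (b <-> (a -> a))) -> ((!a -> a) || (b <-> b))) = 1 -> 1 = 1
a || a = 1/6 || 1/6 = 1/6
!(a || a) = !1/6 = 0
!b = !1/2 = 0
a <-> a = 1/6 <-> 1/6 = 1
b -> (a <-> a) = 1/2 -> 1 = 1
!b -> (b -> (a <-> a)) = 0 -> 1 = 1
!(a || a) -> (!b -> (b -> (a <-> a))) = 0 -> 1 = 1
b -> a = 1/2 -> 1/6 = 1/6
b -> (b -> a) = 1/2 -> 1/6 = 1/6
a || b = 1/6 || 1/2 = 1/2
(b -> (b -> a)) <-> (a || b) = 1/6 <-> 1/2 = 1/6
(!(a || a) -> (!b -> (b -> (a <-> a)))) -> ((b -> (b -> a)) <-> (a || b)) = 1 -> 1/6 = 1/6
!b = !1/2 = 0
b -> b = 1/2 -> 1/2 = 1
!b -> (b -> b) = 0 -> 1 = 1
!(!b -> (b -> b)) = !1 = 0
!a = !1/6 = 0
b || b = 1/2 || 1/2 = 1/2
(b || b) -> a = 1/2 -> 1/6 = 1/6
!a || ((b || b) -> a) = 0 || 1/6 = 1/6
b -> a = 1/2 -> 1/6 = 1/6
a -> a = 1/6 -> 1/6 = 1
(b -> a) -> (a -> a) = 1/6 -> 1 = 1
!b = !1/2 = 0
!b -> a = 0 -> 1/6 = 1
((b -> a) -> (a -> a)) || (!b -> a) = 1 || 1 = 1
(!a || ((b || b) -> a)) || (((b -> a) -> (a -> a)) || (!b -> a)) = 1/6 || 1 = 1
!(!b -> (b -> b)) <-> ((!a || ((b || b) -> a)) || (((b -> a) -> (a -> a)) || (!b -> a))) = 0 <-> 1 = 0
((!(a || a) -> (!b -> (b -> (a <-> a)))) -> ((b -> (b -> a)) <-> (a || b))) || (!(!b -> (b -> b)) <-> ((!a || ((b || b) -> a)) || (((b -> a) -> (a -> a)) || (!b -> a)))) = 1/6 || 0 = 1/6
(!!!!b -> (!(((b <-> a) <-> (a <-> a)) || (b <-> (a -> a))) -> ((!a -> a) || (b <-> b)))) -> (((!(a || a) -> (!b -> (b -> (a <-> a)))) -> ((b -> (b -> a)) <-> (a || b))) || (!(!b -> (b -> b)) <-> ((!a || ((b || b) -> a)) || (((b -> a) -> (a -> a)) || (!b -> a))))) = 1 -> 1/6 = 1/6

1/6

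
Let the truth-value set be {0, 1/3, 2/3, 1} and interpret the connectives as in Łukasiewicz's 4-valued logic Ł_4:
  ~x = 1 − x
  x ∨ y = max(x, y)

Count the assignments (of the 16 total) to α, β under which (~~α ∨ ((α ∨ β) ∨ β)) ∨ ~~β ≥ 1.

7

α = 0, β = 0 ↦ 0  <
α = 0, β = 1/3 ↦ 1/3  <
α = 0, β = 2/3 ↦ 2/3  <
α = 0, β = 1 ↦ 1  ≥
α = 1/3, β = 0 ↦ 1/3  <
α = 1/3, β = 1/3 ↦ 1/3  <
α = 1/3, β = 2/3 ↦ 2/3  <
α = 1/3, β = 1 ↦ 1  ≥
α = 2/3, β = 0 ↦ 2/3  <
α = 2/3, β = 1/3 ↦ 2/3  <
α = 2/3, β = 2/3 ↦ 2/3  <
α = 2/3, β = 1 ↦ 1  ≥
α = 1, β = 0 ↦ 1  ≥
α = 1, β = 1/3 ↦ 1  ≥
α = 1, β = 2/3 ↦ 1  ≥
α = 1, β = 1 ↦ 1  ≥
So 7 of the 16 assignments meet the threshold.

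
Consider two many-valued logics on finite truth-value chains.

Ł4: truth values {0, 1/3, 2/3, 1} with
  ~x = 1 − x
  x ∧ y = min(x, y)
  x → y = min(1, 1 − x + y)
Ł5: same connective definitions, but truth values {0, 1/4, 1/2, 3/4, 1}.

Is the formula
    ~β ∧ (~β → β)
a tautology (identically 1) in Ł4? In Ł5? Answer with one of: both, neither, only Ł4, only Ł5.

neither

In Ł4: at β = 0 the value is 0 — not a tautology.
In Ł5: at β = 0 the value is 0 — not a tautology.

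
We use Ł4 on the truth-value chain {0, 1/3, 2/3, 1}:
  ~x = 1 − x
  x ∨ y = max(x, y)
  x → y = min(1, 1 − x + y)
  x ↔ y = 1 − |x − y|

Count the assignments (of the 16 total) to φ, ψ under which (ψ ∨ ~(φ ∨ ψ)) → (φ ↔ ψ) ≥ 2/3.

14

φ = 0, ψ = 0 ↦ 1  ≥
φ = 0, ψ = 1/3 ↦ 1  ≥
φ = 0, ψ = 2/3 ↦ 2/3  ≥
φ = 0, ψ = 1 ↦ 0  <
φ = 1/3, ψ = 0 ↦ 1  ≥
φ = 1/3, ψ = 1/3 ↦ 1  ≥
φ = 1/3, ψ = 2/3 ↦ 1  ≥
φ = 1/3, ψ = 1 ↦ 1/3  <
φ = 2/3, ψ = 0 ↦ 1  ≥
φ = 2/3, ψ = 1/3 ↦ 1  ≥
φ = 2/3, ψ = 2/3 ↦ 1  ≥
φ = 2/3, ψ = 1 ↦ 2/3  ≥
φ = 1, ψ = 0 ↦ 1  ≥
φ = 1, ψ = 1/3 ↦ 1  ≥
φ = 1, ψ = 2/3 ↦ 1  ≥
φ = 1, ψ = 1 ↦ 1  ≥
So 14 of the 16 assignments meet the threshold.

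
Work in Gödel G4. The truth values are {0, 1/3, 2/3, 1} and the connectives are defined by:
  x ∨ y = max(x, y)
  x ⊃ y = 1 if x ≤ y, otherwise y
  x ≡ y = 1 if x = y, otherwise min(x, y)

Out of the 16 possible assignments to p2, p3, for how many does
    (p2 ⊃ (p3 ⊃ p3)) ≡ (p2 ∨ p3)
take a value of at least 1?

7

p2 = 0, p3 = 0 ↦ 0  <
p2 = 0, p3 = 1/3 ↦ 1/3  <
p2 = 0, p3 = 2/3 ↦ 2/3  <
p2 = 0, p3 = 1 ↦ 1  ≥
p2 = 1/3, p3 = 0 ↦ 1/3  <
p2 = 1/3, p3 = 1/3 ↦ 1/3  <
p2 = 1/3, p3 = 2/3 ↦ 2/3  <
p2 = 1/3, p3 = 1 ↦ 1  ≥
p2 = 2/3, p3 = 0 ↦ 2/3  <
p2 = 2/3, p3 = 1/3 ↦ 2/3  <
p2 = 2/3, p3 = 2/3 ↦ 2/3  <
p2 = 2/3, p3 = 1 ↦ 1  ≥
p2 = 1, p3 = 0 ↦ 1  ≥
p2 = 1, p3 = 1/3 ↦ 1  ≥
p2 = 1, p3 = 2/3 ↦ 1  ≥
p2 = 1, p3 = 1 ↦ 1  ≥
So 7 of the 16 assignments meet the threshold.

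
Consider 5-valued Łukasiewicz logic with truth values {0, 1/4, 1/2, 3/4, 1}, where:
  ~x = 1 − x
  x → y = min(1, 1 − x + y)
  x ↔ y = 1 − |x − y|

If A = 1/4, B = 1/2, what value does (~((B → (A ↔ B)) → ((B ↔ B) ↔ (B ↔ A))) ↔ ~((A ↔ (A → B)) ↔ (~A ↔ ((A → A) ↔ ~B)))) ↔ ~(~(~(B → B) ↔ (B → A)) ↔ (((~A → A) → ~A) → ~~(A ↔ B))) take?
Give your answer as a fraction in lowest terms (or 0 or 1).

1/4

A ↔ B = 1/4 ↔ 1/2 = 3/4
B → (A ↔ B) = 1/2 → 3/4 = 1
B ↔ B = 1/2 ↔ 1/2 = 1
B ↔ A = 1/2 ↔ 1/4 = 3/4
(B ↔ B) ↔ (B ↔ A) = 1 ↔ 3/4 = 3/4
(B → (A ↔ B)) → ((B ↔ B) ↔ (B ↔ A)) = 1 → 3/4 = 3/4
~((B → (A ↔ B)) → ((B ↔ B) ↔ (B ↔ A))) = ~3/4 = 1/4
A → B = 1/4 → 1/2 = 1
A ↔ (A → B) = 1/4 ↔ 1 = 1/4
~A = ~1/4 = 3/4
A → A = 1/4 → 1/4 = 1
~B = ~1/2 = 1/2
(A → A) ↔ ~B = 1 ↔ 1/2 = 1/2
~A ↔ ((A → A) ↔ ~B) = 3/4 ↔ 1/2 = 3/4
(A ↔ (A → B)) ↔ (~A ↔ ((A → A) ↔ ~B)) = 1/4 ↔ 3/4 = 1/2
~((A ↔ (A → B)) ↔ (~A ↔ ((A → A) ↔ ~B))) = ~1/2 = 1/2
~((B → (A ↔ B)) → ((B ↔ B) ↔ (B ↔ A))) ↔ ~((A ↔ (A → B)) ↔ (~A ↔ ((A → A) ↔ ~B))) = 1/4 ↔ 1/2 = 3/4
B → B = 1/2 → 1/2 = 1
~(B → B) = ~1 = 0
B → A = 1/2 → 1/4 = 3/4
~(B → B) ↔ (B → A) = 0 ↔ 3/4 = 1/4
~(~(B → B) ↔ (B → A)) = ~1/4 = 3/4
~A = ~1/4 = 3/4
~A → A = 3/4 → 1/4 = 1/2
~A = ~1/4 = 3/4
(~A → A) → ~A = 1/2 → 3/4 = 1
A ↔ B = 1/4 ↔ 1/2 = 3/4
~(A ↔ B) = ~3/4 = 1/4
~~(A ↔ B) = ~1/4 = 3/4
((~A → A) → ~A) → ~~(A ↔ B) = 1 → 3/4 = 3/4
~(~(B → B) ↔ (B → A)) ↔ (((~A → A) → ~A) → ~~(A ↔ B)) = 3/4 ↔ 3/4 = 1
~(~(~(B → B) ↔ (B → A)) ↔ (((~A → A) → ~A) → ~~(A ↔ B))) = ~1 = 0
(~((B → (A ↔ B)) → ((B ↔ B) ↔ (B ↔ A))) ↔ ~((A ↔ (A → B)) ↔ (~A ↔ ((A → A) ↔ ~B)))) ↔ ~(~(~(B → B) ↔ (B → A)) ↔ (((~A → A) → ~A) → ~~(A ↔ B))) = 3/4 ↔ 0 = 1/4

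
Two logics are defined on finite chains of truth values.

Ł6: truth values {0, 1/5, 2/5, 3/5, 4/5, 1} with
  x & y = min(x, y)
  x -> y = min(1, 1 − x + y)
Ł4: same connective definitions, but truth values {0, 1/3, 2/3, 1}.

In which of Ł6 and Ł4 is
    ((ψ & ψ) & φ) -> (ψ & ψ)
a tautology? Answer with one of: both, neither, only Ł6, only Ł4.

both

In Ł6: every assignment gives 1 — tautology.
In Ł4: every assignment gives 1 — tautology.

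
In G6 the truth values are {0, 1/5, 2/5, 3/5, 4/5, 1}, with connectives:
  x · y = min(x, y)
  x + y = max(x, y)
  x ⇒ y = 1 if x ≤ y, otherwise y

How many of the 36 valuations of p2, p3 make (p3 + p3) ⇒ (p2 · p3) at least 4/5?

value 1: 21 assignments (counts)
value 4/5: 1 assignment (counts)
value 3/5: 2 assignments
value 2/5: 3 assignments
value 1/5: 4 assignments
value 0: 5 assignments
So 22 of the 36 assignments meet the threshold.

22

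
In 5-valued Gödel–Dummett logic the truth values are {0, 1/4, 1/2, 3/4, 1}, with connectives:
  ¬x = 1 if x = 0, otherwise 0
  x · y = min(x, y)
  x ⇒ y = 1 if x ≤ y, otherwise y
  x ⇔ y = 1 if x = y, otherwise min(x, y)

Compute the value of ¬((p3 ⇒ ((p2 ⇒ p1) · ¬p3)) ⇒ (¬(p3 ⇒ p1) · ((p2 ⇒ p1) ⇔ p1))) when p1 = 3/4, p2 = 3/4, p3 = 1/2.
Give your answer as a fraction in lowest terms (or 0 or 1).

p2 ⇒ p1 = 3/4 ⇒ 3/4 = 1
¬p3 = ¬1/2 = 0
(p2 ⇒ p1) · ¬p3 = 1 · 0 = 0
p3 ⇒ ((p2 ⇒ p1) · ¬p3) = 1/2 ⇒ 0 = 0
p3 ⇒ p1 = 1/2 ⇒ 3/4 = 1
¬(p3 ⇒ p1) = ¬1 = 0
p2 ⇒ p1 = 3/4 ⇒ 3/4 = 1
(p2 ⇒ p1) ⇔ p1 = 1 ⇔ 3/4 = 3/4
¬(p3 ⇒ p1) · ((p2 ⇒ p1) ⇔ p1) = 0 · 3/4 = 0
(p3 ⇒ ((p2 ⇒ p1) · ¬p3)) ⇒ (¬(p3 ⇒ p1) · ((p2 ⇒ p1) ⇔ p1)) = 0 ⇒ 0 = 1
¬((p3 ⇒ ((p2 ⇒ p1) · ¬p3)) ⇒ (¬(p3 ⇒ p1) · ((p2 ⇒ p1) ⇔ p1))) = ¬1 = 0

0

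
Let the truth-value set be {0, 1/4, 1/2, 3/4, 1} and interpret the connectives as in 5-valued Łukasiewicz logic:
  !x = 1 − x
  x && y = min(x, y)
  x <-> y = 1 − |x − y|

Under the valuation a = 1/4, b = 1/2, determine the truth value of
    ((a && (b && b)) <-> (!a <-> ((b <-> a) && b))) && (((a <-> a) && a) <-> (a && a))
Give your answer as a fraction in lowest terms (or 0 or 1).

1/2

b && b = 1/2 && 1/2 = 1/2
a && (b && b) = 1/4 && 1/2 = 1/4
!a = !1/4 = 3/4
b <-> a = 1/2 <-> 1/4 = 3/4
(b <-> a) && b = 3/4 && 1/2 = 1/2
!a <-> ((b <-> a) && b) = 3/4 <-> 1/2 = 3/4
(a && (b && b)) <-> (!a <-> ((b <-> a) && b)) = 1/4 <-> 3/4 = 1/2
a <-> a = 1/4 <-> 1/4 = 1
(a <-> a) && a = 1 && 1/4 = 1/4
a && a = 1/4 && 1/4 = 1/4
((a <-> a) && a) <-> (a && a) = 1/4 <-> 1/4 = 1
((a && (b && b)) <-> (!a <-> ((b <-> a) && b))) && (((a <-> a) && a) <-> (a && a)) = 1/2 && 1 = 1/2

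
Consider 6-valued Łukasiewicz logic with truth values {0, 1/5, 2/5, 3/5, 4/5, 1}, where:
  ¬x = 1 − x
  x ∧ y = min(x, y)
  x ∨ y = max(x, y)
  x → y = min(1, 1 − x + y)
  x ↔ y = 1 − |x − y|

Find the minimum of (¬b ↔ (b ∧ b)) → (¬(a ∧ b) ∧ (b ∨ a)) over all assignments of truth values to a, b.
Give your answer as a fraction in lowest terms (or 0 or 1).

Take a = 0, b = 2/5:
¬b = ¬2/5 = 3/5
b ∧ b = 2/5 ∧ 2/5 = 2/5
¬b ↔ (b ∧ b) = 3/5 ↔ 2/5 = 4/5
a ∧ b = 0 ∧ 2/5 = 0
¬(a ∧ b) = ¬0 = 1
b ∨ a = 2/5 ∨ 0 = 2/5
¬(a ∧ b) ∧ (b ∨ a) = 1 ∧ 2/5 = 2/5
(¬b ↔ (b ∧ b)) → (¬(a ∧ b) ∧ (b ∨ a)) = 4/5 → 2/5 = 3/5
No assignment yields a value below 3/5, so this is the minimum.

3/5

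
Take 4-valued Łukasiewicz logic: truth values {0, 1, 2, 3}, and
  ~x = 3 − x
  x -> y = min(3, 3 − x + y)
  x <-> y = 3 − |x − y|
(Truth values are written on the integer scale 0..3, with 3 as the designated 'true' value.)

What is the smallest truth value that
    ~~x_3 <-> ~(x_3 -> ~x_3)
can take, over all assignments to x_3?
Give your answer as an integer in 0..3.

Take x_3 = 1:
~x_3 = ~1 = 2
~~x_3 = ~2 = 1
~x_3 = ~1 = 2
x_3 -> ~x_3 = 1 -> 2 = 3
~(x_3 -> ~x_3) = ~3 = 0
~~x_3 <-> ~(x_3 -> ~x_3) = 1 <-> 0 = 2
No assignment yields a value below 2, so this is the minimum.

2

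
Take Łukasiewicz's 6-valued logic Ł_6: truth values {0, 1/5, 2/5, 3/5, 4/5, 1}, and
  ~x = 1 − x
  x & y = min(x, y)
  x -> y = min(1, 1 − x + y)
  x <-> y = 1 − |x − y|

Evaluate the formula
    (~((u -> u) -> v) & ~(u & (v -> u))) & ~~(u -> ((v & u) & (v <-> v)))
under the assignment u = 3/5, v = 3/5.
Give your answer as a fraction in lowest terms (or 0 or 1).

u -> u = 3/5 -> 3/5 = 1
(u -> u) -> v = 1 -> 3/5 = 3/5
~((u -> u) -> v) = ~3/5 = 2/5
v -> u = 3/5 -> 3/5 = 1
u & (v -> u) = 3/5 & 1 = 3/5
~(u & (v -> u)) = ~3/5 = 2/5
~((u -> u) -> v) & ~(u & (v -> u)) = 2/5 & 2/5 = 2/5
v & u = 3/5 & 3/5 = 3/5
v <-> v = 3/5 <-> 3/5 = 1
(v & u) & (v <-> v) = 3/5 & 1 = 3/5
u -> ((v & u) & (v <-> v)) = 3/5 -> 3/5 = 1
~(u -> ((v & u) & (v <-> v))) = ~1 = 0
~~(u -> ((v & u) & (v <-> v))) = ~0 = 1
(~((u -> u) -> v) & ~(u & (v -> u))) & ~~(u -> ((v & u) & (v <-> v))) = 2/5 & 1 = 2/5

2/5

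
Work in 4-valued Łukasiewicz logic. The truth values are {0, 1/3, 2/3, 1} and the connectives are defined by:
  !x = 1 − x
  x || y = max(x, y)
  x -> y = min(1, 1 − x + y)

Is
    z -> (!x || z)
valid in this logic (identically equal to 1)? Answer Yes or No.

Yes

x = 0, z = 0 ↦ 1
x = 0, z = 1/3 ↦ 1
x = 0, z = 2/3 ↦ 1
x = 0, z = 1 ↦ 1
x = 1/3, z = 0 ↦ 1
x = 1/3, z = 1/3 ↦ 1
x = 1/3, z = 2/3 ↦ 1
x = 1/3, z = 1 ↦ 1
x = 2/3, z = 0 ↦ 1
x = 2/3, z = 1/3 ↦ 1
x = 2/3, z = 2/3 ↦ 1
x = 2/3, z = 1 ↦ 1
x = 1, z = 0 ↦ 1
x = 1, z = 1/3 ↦ 1
x = 1, z = 2/3 ↦ 1
x = 1, z = 1 ↦ 1
Every assignment gives a value ≥ 1.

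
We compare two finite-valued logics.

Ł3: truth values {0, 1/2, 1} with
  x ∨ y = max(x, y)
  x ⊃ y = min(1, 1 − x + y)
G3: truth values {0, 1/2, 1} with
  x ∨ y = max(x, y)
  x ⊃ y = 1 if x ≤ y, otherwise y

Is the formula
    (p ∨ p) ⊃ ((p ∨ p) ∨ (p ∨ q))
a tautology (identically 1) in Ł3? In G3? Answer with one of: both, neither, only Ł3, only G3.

both

In Ł3: every assignment gives 1 — tautology.
In G3: every assignment gives 1 — tautology.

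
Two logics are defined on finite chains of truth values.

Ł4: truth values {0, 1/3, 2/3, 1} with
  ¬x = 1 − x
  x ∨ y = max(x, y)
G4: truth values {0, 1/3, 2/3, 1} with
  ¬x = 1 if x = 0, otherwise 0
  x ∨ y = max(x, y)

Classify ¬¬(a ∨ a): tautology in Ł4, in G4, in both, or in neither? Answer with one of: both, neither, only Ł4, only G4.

neither

In Ł4: at a = 0 the value is 0 — not a tautology.
In G4: at a = 0 the value is 0 — not a tautology.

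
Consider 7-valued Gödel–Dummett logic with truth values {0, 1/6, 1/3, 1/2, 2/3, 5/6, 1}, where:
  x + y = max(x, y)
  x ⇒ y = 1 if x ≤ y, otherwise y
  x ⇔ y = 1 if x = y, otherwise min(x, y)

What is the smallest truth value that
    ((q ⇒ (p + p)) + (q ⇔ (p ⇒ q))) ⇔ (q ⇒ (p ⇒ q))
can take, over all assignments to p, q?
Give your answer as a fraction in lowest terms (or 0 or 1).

1/6

Take p = 0, q = 1/6:
p + p = 0 + 0 = 0
q ⇒ (p + p) = 1/6 ⇒ 0 = 0
p ⇒ q = 0 ⇒ 1/6 = 1
q ⇔ (p ⇒ q) = 1/6 ⇔ 1 = 1/6
(q ⇒ (p + p)) + (q ⇔ (p ⇒ q)) = 0 + 1/6 = 1/6
p ⇒ q = 0 ⇒ 1/6 = 1
q ⇒ (p ⇒ q) = 1/6 ⇒ 1 = 1
((q ⇒ (p + p)) + (q ⇔ (p ⇒ q))) ⇔ (q ⇒ (p ⇒ q)) = 1/6 ⇔ 1 = 1/6
No assignment yields a value below 1/6, so this is the minimum.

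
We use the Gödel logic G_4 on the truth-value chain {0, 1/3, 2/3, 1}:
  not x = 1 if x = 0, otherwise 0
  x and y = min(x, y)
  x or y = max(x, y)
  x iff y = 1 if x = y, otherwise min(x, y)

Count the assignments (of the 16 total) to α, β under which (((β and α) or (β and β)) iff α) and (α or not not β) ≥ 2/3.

α = 0, β = 0 ↦ 0  <
α = 0, β = 1/3 ↦ 0  <
α = 0, β = 2/3 ↦ 0  <
α = 0, β = 1 ↦ 0  <
α = 1/3, β = 0 ↦ 0  <
α = 1/3, β = 1/3 ↦ 1  ≥
α = 1/3, β = 2/3 ↦ 1/3  <
α = 1/3, β = 1 ↦ 1/3  <
α = 2/3, β = 0 ↦ 0  <
α = 2/3, β = 1/3 ↦ 1/3  <
α = 2/3, β = 2/3 ↦ 1  ≥
α = 2/3, β = 1 ↦ 2/3  ≥
α = 1, β = 0 ↦ 0  <
α = 1, β = 1/3 ↦ 1/3  <
α = 1, β = 2/3 ↦ 2/3  ≥
α = 1, β = 1 ↦ 1  ≥
So 5 of the 16 assignments meet the threshold.

5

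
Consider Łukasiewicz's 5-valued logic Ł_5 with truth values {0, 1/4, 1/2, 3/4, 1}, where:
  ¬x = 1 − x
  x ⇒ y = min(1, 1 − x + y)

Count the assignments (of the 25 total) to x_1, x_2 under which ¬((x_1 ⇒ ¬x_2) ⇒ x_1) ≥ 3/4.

value 1: 5 assignments (counts)
value 3/4: 4 assignments (counts)
value 1/2: 4 assignments
value 1/4: 3 assignments
value 0: 9 assignments
So 9 of the 25 assignments meet the threshold.

9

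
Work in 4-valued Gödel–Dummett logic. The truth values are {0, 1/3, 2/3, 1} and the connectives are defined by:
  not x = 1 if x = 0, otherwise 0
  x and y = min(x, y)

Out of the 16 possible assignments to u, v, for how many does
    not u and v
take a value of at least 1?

1

u = 0, v = 0 ↦ 0  <
u = 0, v = 1/3 ↦ 1/3  <
u = 0, v = 2/3 ↦ 2/3  <
u = 0, v = 1 ↦ 1  ≥
u = 1/3, v = 0 ↦ 0  <
u = 1/3, v = 1/3 ↦ 0  <
u = 1/3, v = 2/3 ↦ 0  <
u = 1/3, v = 1 ↦ 0  <
u = 2/3, v = 0 ↦ 0  <
u = 2/3, v = 1/3 ↦ 0  <
u = 2/3, v = 2/3 ↦ 0  <
u = 2/3, v = 1 ↦ 0  <
u = 1, v = 0 ↦ 0  <
u = 1, v = 1/3 ↦ 0  <
u = 1, v = 2/3 ↦ 0  <
u = 1, v = 1 ↦ 0  <
So 1 of the 16 assignments meets the threshold.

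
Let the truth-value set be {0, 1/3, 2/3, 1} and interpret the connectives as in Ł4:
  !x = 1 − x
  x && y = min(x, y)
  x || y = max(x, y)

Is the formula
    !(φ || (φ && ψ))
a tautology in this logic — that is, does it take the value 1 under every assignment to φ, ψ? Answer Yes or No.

Counterexample: take φ = 1/3, ψ = 0.
φ && ψ = 1/3 && 0 = 0
φ || (φ && ψ) = 1/3 || 0 = 1/3
!(φ || (φ && ψ)) = !1/3 = 2/3
This gives 2/3 ≠ 1.

No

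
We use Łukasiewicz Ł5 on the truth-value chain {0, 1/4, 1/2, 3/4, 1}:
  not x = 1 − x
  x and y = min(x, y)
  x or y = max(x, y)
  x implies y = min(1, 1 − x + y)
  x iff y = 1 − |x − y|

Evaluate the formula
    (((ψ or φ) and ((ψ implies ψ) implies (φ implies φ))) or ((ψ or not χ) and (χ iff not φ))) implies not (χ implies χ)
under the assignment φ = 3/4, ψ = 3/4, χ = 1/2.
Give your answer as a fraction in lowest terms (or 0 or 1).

ψ or φ = 3/4 or 3/4 = 3/4
ψ implies ψ = 3/4 implies 3/4 = 1
φ implies φ = 3/4 implies 3/4 = 1
(ψ implies ψ) implies (φ implies φ) = 1 implies 1 = 1
(ψ or φ) and ((ψ implies ψ) implies (φ implies φ)) = 3/4 and 1 = 3/4
not χ = not 1/2 = 1/2
ψ or not χ = 3/4 or 1/2 = 3/4
not φ = not 3/4 = 1/4
χ iff not φ = 1/2 iff 1/4 = 3/4
(ψ or not χ) and (χ iff not φ) = 3/4 and 3/4 = 3/4
((ψ or φ) and ((ψ implies ψ) implies (φ implies φ))) or ((ψ or not χ) and (χ iff not φ)) = 3/4 or 3/4 = 3/4
χ implies χ = 1/2 implies 1/2 = 1
not (χ implies χ) = not 1 = 0
(((ψ or φ) and ((ψ implies ψ) implies (φ implies φ))) or ((ψ or not χ) and (χ iff not φ))) implies not (χ implies χ) = 3/4 implies 0 = 1/4

1/4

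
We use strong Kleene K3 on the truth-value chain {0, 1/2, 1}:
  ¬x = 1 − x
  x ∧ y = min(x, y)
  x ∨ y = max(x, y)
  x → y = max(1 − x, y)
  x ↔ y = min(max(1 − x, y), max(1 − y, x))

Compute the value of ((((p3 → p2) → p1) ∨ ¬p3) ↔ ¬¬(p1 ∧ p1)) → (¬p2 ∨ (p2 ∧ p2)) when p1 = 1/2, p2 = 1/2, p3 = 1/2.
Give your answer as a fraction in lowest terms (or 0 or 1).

p3 → p2 = 1/2 → 1/2 = 1/2
(p3 → p2) → p1 = 1/2 → 1/2 = 1/2
¬p3 = ¬1/2 = 1/2
((p3 → p2) → p1) ∨ ¬p3 = 1/2 ∨ 1/2 = 1/2
p1 ∧ p1 = 1/2 ∧ 1/2 = 1/2
¬(p1 ∧ p1) = ¬1/2 = 1/2
¬¬(p1 ∧ p1) = ¬1/2 = 1/2
(((p3 → p2) → p1) ∨ ¬p3) ↔ ¬¬(p1 ∧ p1) = 1/2 ↔ 1/2 = 1/2
¬p2 = ¬1/2 = 1/2
p2 ∧ p2 = 1/2 ∧ 1/2 = 1/2
¬p2 ∨ (p2 ∧ p2) = 1/2 ∨ 1/2 = 1/2
((((p3 → p2) → p1) ∨ ¬p3) ↔ ¬¬(p1 ∧ p1)) → (¬p2 ∨ (p2 ∧ p2)) = 1/2 → 1/2 = 1/2

1/2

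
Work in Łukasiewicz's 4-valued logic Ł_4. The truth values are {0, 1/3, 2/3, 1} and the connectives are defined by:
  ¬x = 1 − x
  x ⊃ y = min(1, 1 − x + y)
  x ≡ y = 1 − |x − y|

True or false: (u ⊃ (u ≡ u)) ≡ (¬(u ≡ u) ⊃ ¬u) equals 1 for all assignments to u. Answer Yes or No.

Yes

u = 0 ↦ 1
u = 1/3 ↦ 1
u = 2/3 ↦ 1
u = 1 ↦ 1
Every assignment gives a value ≥ 1.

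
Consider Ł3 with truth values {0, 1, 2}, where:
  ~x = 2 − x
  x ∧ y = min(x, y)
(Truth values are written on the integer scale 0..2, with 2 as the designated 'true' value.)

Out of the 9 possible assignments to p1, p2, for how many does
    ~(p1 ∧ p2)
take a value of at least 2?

p1 = 0, p2 = 0 ↦ 2  ≥
p1 = 0, p2 = 1 ↦ 2  ≥
p1 = 0, p2 = 2 ↦ 2  ≥
p1 = 1, p2 = 0 ↦ 2  ≥
p1 = 1, p2 = 1 ↦ 1  <
p1 = 1, p2 = 2 ↦ 1  <
p1 = 2, p2 = 0 ↦ 2  ≥
p1 = 2, p2 = 1 ↦ 1  <
p1 = 2, p2 = 2 ↦ 0  <
So 5 of the 9 assignments meet the threshold.

5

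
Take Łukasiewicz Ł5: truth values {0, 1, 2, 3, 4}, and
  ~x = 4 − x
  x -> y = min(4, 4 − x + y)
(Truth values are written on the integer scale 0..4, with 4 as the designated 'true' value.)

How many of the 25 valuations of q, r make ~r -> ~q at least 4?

15

value 4: 15 assignments (counts)
value 3: 4 assignments
value 2: 3 assignments
value 1: 2 assignments
value 0: 1 assignment
So 15 of the 25 assignments meet the threshold.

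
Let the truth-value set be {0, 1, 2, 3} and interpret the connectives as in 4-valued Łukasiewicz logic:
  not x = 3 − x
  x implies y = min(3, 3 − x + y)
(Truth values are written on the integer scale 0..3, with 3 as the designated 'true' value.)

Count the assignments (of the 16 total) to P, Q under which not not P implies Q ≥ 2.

13

P = 0, Q = 0 ↦ 3  ≥
P = 0, Q = 1 ↦ 3  ≥
P = 0, Q = 2 ↦ 3  ≥
P = 0, Q = 3 ↦ 3  ≥
P = 1, Q = 0 ↦ 2  ≥
P = 1, Q = 1 ↦ 3  ≥
P = 1, Q = 2 ↦ 3  ≥
P = 1, Q = 3 ↦ 3  ≥
P = 2, Q = 0 ↦ 1  <
P = 2, Q = 1 ↦ 2  ≥
P = 2, Q = 2 ↦ 3  ≥
P = 2, Q = 3 ↦ 3  ≥
P = 3, Q = 0 ↦ 0  <
P = 3, Q = 1 ↦ 1  <
P = 3, Q = 2 ↦ 2  ≥
P = 3, Q = 3 ↦ 3  ≥
So 13 of the 16 assignments meet the threshold.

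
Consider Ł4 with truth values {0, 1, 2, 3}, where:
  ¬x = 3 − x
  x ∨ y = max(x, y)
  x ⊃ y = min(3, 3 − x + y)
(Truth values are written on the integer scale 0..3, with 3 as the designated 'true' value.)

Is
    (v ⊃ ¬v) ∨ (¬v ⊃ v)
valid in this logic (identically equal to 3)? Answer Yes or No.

Yes

v = 0 ↦ 3
v = 1 ↦ 3
v = 2 ↦ 3
v = 3 ↦ 3
Every assignment gives a value ≥ 3.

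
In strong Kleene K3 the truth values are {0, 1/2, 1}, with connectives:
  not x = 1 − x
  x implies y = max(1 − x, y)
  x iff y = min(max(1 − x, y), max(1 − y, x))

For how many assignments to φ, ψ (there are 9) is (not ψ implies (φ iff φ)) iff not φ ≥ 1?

3

φ = 0, ψ = 0 ↦ 1  ≥
φ = 0, ψ = 1/2 ↦ 1  ≥
φ = 0, ψ = 1 ↦ 1  ≥
φ = 1/2, ψ = 0 ↦ 1/2  <
φ = 1/2, ψ = 1/2 ↦ 1/2  <
φ = 1/2, ψ = 1 ↦ 1/2  <
φ = 1, ψ = 0 ↦ 0  <
φ = 1, ψ = 1/2 ↦ 0  <
φ = 1, ψ = 1 ↦ 0  <
So 3 of the 9 assignments meet the threshold.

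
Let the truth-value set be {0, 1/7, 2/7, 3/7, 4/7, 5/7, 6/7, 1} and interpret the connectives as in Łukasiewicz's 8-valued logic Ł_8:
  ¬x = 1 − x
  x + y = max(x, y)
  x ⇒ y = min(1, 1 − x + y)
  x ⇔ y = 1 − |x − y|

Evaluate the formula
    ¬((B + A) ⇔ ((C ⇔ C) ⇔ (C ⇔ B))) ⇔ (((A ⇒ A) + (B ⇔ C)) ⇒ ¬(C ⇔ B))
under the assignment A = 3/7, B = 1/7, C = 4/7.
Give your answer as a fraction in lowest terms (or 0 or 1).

5/7

B + A = 1/7 + 3/7 = 3/7
C ⇔ C = 4/7 ⇔ 4/7 = 1
C ⇔ B = 4/7 ⇔ 1/7 = 4/7
(C ⇔ C) ⇔ (C ⇔ B) = 1 ⇔ 4/7 = 4/7
(B + A) ⇔ ((C ⇔ C) ⇔ (C ⇔ B)) = 3/7 ⇔ 4/7 = 6/7
¬((B + A) ⇔ ((C ⇔ C) ⇔ (C ⇔ B))) = ¬6/7 = 1/7
A ⇒ A = 3/7 ⇒ 3/7 = 1
B ⇔ C = 1/7 ⇔ 4/7 = 4/7
(A ⇒ A) + (B ⇔ C) = 1 + 4/7 = 1
C ⇔ B = 4/7 ⇔ 1/7 = 4/7
¬(C ⇔ B) = ¬4/7 = 3/7
((A ⇒ A) + (B ⇔ C)) ⇒ ¬(C ⇔ B) = 1 ⇒ 3/7 = 3/7
¬((B + A) ⇔ ((C ⇔ C) ⇔ (C ⇔ B))) ⇔ (((A ⇒ A) + (B ⇔ C)) ⇒ ¬(C ⇔ B)) = 1/7 ⇔ 3/7 = 5/7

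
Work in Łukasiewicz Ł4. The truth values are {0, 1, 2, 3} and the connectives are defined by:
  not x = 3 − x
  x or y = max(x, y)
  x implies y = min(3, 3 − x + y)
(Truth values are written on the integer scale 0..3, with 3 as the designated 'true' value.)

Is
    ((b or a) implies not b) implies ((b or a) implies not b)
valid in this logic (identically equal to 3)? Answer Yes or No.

Yes

a = 0, b = 0 ↦ 3
a = 0, b = 1 ↦ 3
a = 0, b = 2 ↦ 3
a = 0, b = 3 ↦ 3
a = 1, b = 0 ↦ 3
a = 1, b = 1 ↦ 3
a = 1, b = 2 ↦ 3
a = 1, b = 3 ↦ 3
a = 2, b = 0 ↦ 3
a = 2, b = 1 ↦ 3
a = 2, b = 2 ↦ 3
a = 2, b = 3 ↦ 3
a = 3, b = 0 ↦ 3
a = 3, b = 1 ↦ 3
a = 3, b = 2 ↦ 3
a = 3, b = 3 ↦ 3
Every assignment gives a value ≥ 3.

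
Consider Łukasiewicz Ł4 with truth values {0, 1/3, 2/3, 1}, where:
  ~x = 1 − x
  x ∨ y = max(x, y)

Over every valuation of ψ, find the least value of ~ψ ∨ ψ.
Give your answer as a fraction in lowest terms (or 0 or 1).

Take ψ = 1/3:
~ψ = ~1/3 = 2/3
~ψ ∨ ψ = 2/3 ∨ 1/3 = 2/3
No assignment yields a value below 2/3, so this is the minimum.

2/3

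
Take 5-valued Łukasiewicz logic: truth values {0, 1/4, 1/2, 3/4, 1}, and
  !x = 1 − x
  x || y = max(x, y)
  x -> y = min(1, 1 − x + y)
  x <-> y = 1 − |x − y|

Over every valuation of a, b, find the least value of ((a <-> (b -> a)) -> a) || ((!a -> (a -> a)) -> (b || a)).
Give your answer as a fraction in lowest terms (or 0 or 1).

Take a = 0, b = 1/2:
b -> a = 1/2 -> 0 = 1/2
a <-> (b -> a) = 0 <-> 1/2 = 1/2
(a <-> (b -> a)) -> a = 1/2 -> 0 = 1/2
!a = !0 = 1
a -> a = 0 -> 0 = 1
!a -> (a -> a) = 1 -> 1 = 1
b || a = 1/2 || 0 = 1/2
(!a -> (a -> a)) -> (b || a) = 1 -> 1/2 = 1/2
((a <-> (b -> a)) -> a) || ((!a -> (a -> a)) -> (b || a)) = 1/2 || 1/2 = 1/2
No assignment yields a value below 1/2, so this is the minimum.

1/2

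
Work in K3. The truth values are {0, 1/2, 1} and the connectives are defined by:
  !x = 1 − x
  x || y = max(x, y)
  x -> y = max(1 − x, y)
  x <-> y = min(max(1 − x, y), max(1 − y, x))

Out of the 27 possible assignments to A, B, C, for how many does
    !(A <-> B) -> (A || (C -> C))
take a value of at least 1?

value 1: 22 assignments (counts)
value 1/2: 5 assignments
So 22 of the 27 assignments meet the threshold.

22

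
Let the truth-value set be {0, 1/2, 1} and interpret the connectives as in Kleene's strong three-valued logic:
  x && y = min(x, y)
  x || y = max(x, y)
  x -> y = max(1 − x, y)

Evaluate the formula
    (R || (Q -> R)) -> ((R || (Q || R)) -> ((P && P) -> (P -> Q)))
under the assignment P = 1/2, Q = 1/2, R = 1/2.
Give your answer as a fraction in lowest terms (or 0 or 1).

Q -> R = 1/2 -> 1/2 = 1/2
R || (Q -> R) = 1/2 || 1/2 = 1/2
Q || R = 1/2 || 1/2 = 1/2
R || (Q || R) = 1/2 || 1/2 = 1/2
P && P = 1/2 && 1/2 = 1/2
P -> Q = 1/2 -> 1/2 = 1/2
(P && P) -> (P -> Q) = 1/2 -> 1/2 = 1/2
(R || (Q || R)) -> ((P && P) -> (P -> Q)) = 1/2 -> 1/2 = 1/2
(R || (Q -> R)) -> ((R || (Q || R)) -> ((P && P) -> (P -> Q))) = 1/2 -> 1/2 = 1/2

1/2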